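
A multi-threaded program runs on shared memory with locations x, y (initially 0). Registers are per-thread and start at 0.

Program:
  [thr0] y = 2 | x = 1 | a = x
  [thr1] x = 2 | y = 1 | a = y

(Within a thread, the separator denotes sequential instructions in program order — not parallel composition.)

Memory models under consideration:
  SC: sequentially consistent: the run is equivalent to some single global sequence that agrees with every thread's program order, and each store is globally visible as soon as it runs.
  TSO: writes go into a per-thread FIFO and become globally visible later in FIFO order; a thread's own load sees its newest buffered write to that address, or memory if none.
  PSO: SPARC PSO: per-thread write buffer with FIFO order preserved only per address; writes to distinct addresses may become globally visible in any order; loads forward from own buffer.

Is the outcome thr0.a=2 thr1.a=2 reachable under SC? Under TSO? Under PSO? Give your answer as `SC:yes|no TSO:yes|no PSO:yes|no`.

SC:no TSO:no PSO:yes

outcome vector order: (thr0.a,thr1.a)
SC: 3 outcomes — {(1,1), (1,2), (2,1)}
TSO: 3 outcomes — {(1,1), (1,2), (2,1)}
PSO: 4 outcomes — {(1,1), (1,2), (2,1), (2,2)}
target (2,2) ∈ {PSO}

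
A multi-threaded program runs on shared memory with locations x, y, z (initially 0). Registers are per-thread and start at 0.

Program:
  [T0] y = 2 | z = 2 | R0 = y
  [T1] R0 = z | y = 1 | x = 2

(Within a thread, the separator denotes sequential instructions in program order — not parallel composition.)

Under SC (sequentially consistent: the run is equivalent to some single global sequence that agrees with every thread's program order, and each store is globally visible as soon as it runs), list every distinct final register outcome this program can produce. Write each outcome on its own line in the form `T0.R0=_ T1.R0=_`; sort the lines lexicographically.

T0.R0=1 T1.R0=0
T0.R0=1 T1.R0=2
T0.R0=2 T1.R0=0
T0.R0=2 T1.R0=2

outcome vector order: (T0.R0,T1.R0)
|SC outcomes| = 4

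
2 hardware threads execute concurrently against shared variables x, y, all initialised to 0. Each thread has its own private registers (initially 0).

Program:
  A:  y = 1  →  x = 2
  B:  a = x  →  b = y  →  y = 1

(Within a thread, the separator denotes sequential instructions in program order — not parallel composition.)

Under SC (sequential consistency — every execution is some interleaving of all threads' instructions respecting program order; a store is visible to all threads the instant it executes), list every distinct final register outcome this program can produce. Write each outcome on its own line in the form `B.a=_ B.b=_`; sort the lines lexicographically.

B.a=0 B.b=0
B.a=0 B.b=1
B.a=2 B.b=1

outcome vector order: (B.a,B.b)
|SC outcomes| = 3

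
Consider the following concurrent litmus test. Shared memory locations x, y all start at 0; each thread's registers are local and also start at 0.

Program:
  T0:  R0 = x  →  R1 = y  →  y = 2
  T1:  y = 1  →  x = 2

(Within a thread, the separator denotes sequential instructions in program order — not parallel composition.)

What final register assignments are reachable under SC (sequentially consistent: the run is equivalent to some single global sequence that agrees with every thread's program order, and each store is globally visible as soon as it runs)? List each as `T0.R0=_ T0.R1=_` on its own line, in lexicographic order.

T0.R0=0 T0.R1=0
T0.R0=0 T0.R1=1
T0.R0=2 T0.R1=1

outcome vector order: (T0.R0,T0.R1)
|SC outcomes| = 3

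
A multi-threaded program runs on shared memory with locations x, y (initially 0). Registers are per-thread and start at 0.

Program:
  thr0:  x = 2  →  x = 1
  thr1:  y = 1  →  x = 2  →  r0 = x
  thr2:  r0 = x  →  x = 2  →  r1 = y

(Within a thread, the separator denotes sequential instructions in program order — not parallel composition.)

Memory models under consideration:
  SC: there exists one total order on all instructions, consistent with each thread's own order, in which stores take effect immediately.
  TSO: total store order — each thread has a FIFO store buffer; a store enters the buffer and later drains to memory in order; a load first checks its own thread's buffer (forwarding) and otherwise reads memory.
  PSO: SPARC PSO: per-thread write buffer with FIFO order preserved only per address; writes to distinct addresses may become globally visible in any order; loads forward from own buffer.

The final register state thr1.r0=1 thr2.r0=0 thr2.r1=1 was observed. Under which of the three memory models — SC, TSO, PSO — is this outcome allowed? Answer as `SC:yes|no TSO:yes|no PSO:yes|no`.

outcome vector order: (thr1.r0,thr2.r0,thr2.r1)
SC: 11 outcomes — {100, 101, 111, 120, 121, 200, 201, 210, 211, 220, 221}
TSO: 11 outcomes — {100, 101, 111, 120, 121, 200, 201, 210, 211, 220, 221}
PSO: 12 outcomes — {100, 101, 110, 111, 120, 121, 200, 201, 210, 211, 220, 221}
target 101 ∈ {SC,TSO,PSO}

SC:yes TSO:yes PSO:yes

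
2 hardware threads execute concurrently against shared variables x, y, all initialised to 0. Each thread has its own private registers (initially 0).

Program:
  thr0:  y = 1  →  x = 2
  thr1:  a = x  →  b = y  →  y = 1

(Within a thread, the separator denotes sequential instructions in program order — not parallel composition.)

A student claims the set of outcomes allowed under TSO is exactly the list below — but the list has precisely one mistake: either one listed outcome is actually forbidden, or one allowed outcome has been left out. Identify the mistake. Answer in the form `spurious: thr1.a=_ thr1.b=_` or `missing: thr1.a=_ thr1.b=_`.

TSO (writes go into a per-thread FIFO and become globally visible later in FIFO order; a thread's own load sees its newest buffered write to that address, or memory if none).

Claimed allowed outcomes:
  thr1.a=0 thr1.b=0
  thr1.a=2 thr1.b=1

outcome vector order: (thr1.a,thr1.b)
TSO (3): <0 0> <0 1> <2 1>
TSO∖claimed = {<0 1>}

missing: thr1.a=0 thr1.b=1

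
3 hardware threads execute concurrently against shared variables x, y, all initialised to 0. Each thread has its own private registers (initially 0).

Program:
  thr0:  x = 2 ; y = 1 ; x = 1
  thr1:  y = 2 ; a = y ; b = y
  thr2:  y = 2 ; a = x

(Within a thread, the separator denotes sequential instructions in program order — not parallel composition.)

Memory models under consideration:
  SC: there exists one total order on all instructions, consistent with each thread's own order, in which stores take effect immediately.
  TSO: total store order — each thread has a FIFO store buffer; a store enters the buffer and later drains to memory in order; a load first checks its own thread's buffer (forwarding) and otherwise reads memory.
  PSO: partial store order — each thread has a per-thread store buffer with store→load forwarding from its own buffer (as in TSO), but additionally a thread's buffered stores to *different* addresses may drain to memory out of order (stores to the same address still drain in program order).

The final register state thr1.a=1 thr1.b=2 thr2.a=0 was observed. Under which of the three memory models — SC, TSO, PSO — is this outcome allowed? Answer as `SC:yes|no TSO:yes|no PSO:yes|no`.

SC:no TSO:yes PSO:yes

outcome vector order: (thr1.a,thr1.b,thr2.a)
SC: 11 outcomes — {<1 1 0>; <1 1 1>; <1 1 2>; <1 2 1>; <1 2 2>; <2 1 0>; <2 1 1>; <2 1 2>; <2 2 0>; <2 2 1>; <2 2 2>}
TSO: 12 outcomes — {<1 1 0>; <1 1 1>; <1 1 2>; <1 2 0>; <1 2 1>; <1 2 2>; <2 1 0>; <2 1 1>; <2 1 2>; <2 2 0>; <2 2 1>; <2 2 2>}
PSO: 12 outcomes — {<1 1 0>; <1 1 1>; <1 1 2>; <1 2 0>; <1 2 1>; <1 2 2>; <2 1 0>; <2 1 1>; <2 1 2>; <2 2 0>; <2 2 1>; <2 2 2>}
target <1 2 0> ∈ {TSO,PSO}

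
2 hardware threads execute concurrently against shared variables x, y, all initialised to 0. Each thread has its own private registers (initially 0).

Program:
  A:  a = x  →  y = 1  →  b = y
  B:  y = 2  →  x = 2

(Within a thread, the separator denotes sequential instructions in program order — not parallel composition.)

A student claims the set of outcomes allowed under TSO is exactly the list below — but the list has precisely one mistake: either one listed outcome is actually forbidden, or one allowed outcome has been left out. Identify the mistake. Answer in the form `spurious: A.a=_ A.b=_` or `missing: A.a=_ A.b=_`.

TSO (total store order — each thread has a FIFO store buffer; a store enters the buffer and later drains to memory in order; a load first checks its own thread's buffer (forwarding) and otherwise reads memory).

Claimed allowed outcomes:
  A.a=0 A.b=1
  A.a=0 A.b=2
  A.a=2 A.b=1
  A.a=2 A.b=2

outcome vector order: (A.a,A.b)
under TSO → 0/1; 0/2; 2/1
claimed∖TSO = {2/2}

spurious: A.a=2 A.b=2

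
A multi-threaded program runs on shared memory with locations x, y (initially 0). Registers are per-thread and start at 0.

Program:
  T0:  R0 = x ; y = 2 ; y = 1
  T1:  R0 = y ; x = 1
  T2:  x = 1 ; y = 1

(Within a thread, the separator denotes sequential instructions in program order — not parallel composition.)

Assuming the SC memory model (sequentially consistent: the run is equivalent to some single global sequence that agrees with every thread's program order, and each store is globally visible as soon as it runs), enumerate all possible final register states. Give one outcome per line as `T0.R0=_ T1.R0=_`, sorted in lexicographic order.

outcome vector order: (T0.R0,T1.R0)
|SC outcomes| = 6

T0.R0=0 T1.R0=0
T0.R0=0 T1.R0=1
T0.R0=0 T1.R0=2
T0.R0=1 T1.R0=0
T0.R0=1 T1.R0=1
T0.R0=1 T1.R0=2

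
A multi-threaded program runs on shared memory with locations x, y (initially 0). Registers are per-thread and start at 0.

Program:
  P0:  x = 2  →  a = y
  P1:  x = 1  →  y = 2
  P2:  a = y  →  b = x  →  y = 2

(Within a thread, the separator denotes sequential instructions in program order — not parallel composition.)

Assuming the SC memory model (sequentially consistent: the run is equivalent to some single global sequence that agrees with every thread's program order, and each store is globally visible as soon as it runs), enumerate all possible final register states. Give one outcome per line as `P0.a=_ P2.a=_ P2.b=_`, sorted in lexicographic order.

P0.a=0 P2.a=0 P2.b=0
P0.a=0 P2.a=0 P2.b=1
P0.a=0 P2.a=0 P2.b=2
P0.a=0 P2.a=2 P2.b=1
P0.a=0 P2.a=2 P2.b=2
P0.a=2 P2.a=0 P2.b=0
P0.a=2 P2.a=0 P2.b=1
P0.a=2 P2.a=0 P2.b=2
P0.a=2 P2.a=2 P2.b=1
P0.a=2 P2.a=2 P2.b=2

outcome vector order: (P0.a,P2.a,P2.b)
|SC outcomes| = 10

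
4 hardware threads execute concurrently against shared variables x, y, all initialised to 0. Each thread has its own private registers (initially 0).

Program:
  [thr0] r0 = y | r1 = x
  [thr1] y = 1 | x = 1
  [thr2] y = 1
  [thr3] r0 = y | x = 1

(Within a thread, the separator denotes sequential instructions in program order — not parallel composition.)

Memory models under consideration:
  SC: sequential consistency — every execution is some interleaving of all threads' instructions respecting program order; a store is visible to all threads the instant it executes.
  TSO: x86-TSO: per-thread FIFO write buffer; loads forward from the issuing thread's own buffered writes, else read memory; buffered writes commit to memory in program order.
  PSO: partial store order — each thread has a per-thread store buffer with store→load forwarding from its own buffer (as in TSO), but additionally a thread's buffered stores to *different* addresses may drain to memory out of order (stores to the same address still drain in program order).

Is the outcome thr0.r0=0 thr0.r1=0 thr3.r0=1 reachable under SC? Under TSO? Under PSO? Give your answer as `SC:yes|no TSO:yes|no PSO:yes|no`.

outcome vector order: (thr0.r0,thr0.r1,thr3.r0)
SC: 8 outcomes — {000 001 010 011 100 101 110 111}
TSO: 8 outcomes — {000 001 010 011 100 101 110 111}
PSO: 8 outcomes — {000 001 010 011 100 101 110 111}
target 001 ∈ {SC,TSO,PSO}

SC:yes TSO:yes PSO:yes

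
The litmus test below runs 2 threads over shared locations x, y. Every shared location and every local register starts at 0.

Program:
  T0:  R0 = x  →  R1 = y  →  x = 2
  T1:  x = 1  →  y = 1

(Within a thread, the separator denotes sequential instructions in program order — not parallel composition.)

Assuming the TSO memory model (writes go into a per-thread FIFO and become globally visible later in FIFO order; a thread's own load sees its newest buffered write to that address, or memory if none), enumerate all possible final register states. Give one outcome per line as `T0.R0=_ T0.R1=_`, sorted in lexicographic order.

T0.R0=0 T0.R1=0
T0.R0=0 T0.R1=1
T0.R0=1 T0.R1=0
T0.R0=1 T0.R1=1

outcome vector order: (T0.R0,T0.R1)
|TSO outcomes| = 4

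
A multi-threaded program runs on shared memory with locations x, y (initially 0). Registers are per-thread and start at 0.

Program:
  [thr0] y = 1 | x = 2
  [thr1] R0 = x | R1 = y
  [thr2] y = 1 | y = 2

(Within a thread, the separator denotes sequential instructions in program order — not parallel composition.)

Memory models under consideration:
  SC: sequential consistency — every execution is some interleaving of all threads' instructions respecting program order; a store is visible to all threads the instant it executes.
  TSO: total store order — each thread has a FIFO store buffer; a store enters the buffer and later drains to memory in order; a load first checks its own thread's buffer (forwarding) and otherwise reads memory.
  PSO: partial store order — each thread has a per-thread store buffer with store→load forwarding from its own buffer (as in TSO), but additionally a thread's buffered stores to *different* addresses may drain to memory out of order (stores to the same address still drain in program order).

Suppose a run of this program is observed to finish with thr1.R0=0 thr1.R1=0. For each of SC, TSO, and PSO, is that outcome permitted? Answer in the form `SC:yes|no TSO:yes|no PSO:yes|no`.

SC:yes TSO:yes PSO:yes

outcome vector order: (thr1.R0,thr1.R1)
SC: 5 outcomes — {00, 01, 02, 21, 22}
TSO: 5 outcomes — {00, 01, 02, 21, 22}
PSO: 6 outcomes — {00, 01, 02, 20, 21, 22}
target 00 ∈ {SC,TSO,PSO}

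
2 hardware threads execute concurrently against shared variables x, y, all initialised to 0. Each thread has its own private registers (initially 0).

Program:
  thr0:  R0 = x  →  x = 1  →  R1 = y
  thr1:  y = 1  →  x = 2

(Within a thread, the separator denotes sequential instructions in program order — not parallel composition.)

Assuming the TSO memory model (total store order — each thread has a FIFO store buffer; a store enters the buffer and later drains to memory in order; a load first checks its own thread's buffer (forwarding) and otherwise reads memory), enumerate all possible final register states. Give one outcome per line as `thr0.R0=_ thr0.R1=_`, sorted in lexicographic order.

thr0.R0=0 thr0.R1=0
thr0.R0=0 thr0.R1=1
thr0.R0=2 thr0.R1=1

outcome vector order: (thr0.R0,thr0.R1)
|TSO outcomes| = 3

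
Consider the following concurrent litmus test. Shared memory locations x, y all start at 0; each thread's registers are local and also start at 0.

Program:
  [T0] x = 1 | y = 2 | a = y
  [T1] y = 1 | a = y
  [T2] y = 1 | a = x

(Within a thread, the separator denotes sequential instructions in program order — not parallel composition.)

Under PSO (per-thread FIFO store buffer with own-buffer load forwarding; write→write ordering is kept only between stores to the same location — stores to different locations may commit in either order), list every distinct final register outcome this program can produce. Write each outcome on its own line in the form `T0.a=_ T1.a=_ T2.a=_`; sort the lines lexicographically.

outcome vector order: (T0.a,T1.a,T2.a)
|PSO outcomes| = 8

T0.a=1 T1.a=1 T2.a=0
T0.a=1 T1.a=1 T2.a=1
T0.a=1 T1.a=2 T2.a=0
T0.a=1 T1.a=2 T2.a=1
T0.a=2 T1.a=1 T2.a=0
T0.a=2 T1.a=1 T2.a=1
T0.a=2 T1.a=2 T2.a=0
T0.a=2 T1.a=2 T2.a=1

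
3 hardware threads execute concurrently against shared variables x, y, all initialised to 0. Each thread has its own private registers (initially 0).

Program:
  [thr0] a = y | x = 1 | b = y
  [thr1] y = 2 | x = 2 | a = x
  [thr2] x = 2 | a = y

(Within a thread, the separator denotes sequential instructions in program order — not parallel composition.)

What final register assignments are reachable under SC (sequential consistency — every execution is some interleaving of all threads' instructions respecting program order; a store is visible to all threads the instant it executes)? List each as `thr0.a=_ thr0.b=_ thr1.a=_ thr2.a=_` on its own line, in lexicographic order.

thr0.a=0 thr0.b=0 thr1.a=2 thr2.a=0
thr0.a=0 thr0.b=0 thr1.a=2 thr2.a=2
thr0.a=0 thr0.b=2 thr1.a=1 thr2.a=0
thr0.a=0 thr0.b=2 thr1.a=1 thr2.a=2
thr0.a=0 thr0.b=2 thr1.a=2 thr2.a=0
thr0.a=0 thr0.b=2 thr1.a=2 thr2.a=2
thr0.a=2 thr0.b=2 thr1.a=1 thr2.a=0
thr0.a=2 thr0.b=2 thr1.a=1 thr2.a=2
thr0.a=2 thr0.b=2 thr1.a=2 thr2.a=0
thr0.a=2 thr0.b=2 thr1.a=2 thr2.a=2

outcome vector order: (thr0.a,thr0.b,thr1.a,thr2.a)
|SC outcomes| = 10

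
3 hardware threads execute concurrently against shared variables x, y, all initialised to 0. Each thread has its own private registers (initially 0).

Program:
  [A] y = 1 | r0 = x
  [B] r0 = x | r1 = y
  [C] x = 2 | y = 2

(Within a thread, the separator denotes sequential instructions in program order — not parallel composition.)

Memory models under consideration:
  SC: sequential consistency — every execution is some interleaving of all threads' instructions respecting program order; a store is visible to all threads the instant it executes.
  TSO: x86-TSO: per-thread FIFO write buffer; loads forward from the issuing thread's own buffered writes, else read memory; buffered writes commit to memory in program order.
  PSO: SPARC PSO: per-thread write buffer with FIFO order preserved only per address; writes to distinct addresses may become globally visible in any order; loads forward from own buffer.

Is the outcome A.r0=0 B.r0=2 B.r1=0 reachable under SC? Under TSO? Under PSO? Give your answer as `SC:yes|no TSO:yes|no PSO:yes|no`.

SC:no TSO:yes PSO:yes

outcome vector order: (A.r0,B.r0,B.r1)
under SC → (0,0,0), (0,0,1), (0,0,2), (0,2,1), (0,2,2), (2,0,0), (2,0,1), (2,0,2), (2,2,0), (2,2,1), (2,2,2)
under TSO → (0,0,0), (0,0,1), (0,0,2), (0,2,0), (0,2,1), (0,2,2), (2,0,0), (2,0,1), (2,0,2), (2,2,0), (2,2,1), (2,2,2)
under PSO → (0,0,0), (0,0,1), (0,0,2), (0,2,0), (0,2,1), (0,2,2), (2,0,0), (2,0,1), (2,0,2), (2,2,0), (2,2,1), (2,2,2)
target (0,2,0) ∈ {TSO,PSO}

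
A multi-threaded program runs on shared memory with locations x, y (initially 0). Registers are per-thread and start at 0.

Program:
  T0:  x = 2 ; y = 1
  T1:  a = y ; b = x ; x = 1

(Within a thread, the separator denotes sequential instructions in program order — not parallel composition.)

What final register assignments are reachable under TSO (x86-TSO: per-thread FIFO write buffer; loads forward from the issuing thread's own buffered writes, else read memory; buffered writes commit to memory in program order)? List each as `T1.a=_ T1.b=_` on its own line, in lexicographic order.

T1.a=0 T1.b=0
T1.a=0 T1.b=2
T1.a=1 T1.b=2

outcome vector order: (T1.a,T1.b)
|TSO outcomes| = 3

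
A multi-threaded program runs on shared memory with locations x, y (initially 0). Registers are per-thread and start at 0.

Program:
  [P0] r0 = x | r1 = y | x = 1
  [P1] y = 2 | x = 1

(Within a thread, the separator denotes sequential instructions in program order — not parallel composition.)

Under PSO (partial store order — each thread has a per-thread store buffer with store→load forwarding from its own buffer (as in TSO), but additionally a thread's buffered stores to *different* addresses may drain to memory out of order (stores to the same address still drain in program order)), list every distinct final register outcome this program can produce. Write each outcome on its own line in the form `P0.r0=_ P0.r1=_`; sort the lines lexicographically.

P0.r0=0 P0.r1=0
P0.r0=0 P0.r1=2
P0.r0=1 P0.r1=0
P0.r0=1 P0.r1=2

outcome vector order: (P0.r0,P0.r1)
|PSO outcomes| = 4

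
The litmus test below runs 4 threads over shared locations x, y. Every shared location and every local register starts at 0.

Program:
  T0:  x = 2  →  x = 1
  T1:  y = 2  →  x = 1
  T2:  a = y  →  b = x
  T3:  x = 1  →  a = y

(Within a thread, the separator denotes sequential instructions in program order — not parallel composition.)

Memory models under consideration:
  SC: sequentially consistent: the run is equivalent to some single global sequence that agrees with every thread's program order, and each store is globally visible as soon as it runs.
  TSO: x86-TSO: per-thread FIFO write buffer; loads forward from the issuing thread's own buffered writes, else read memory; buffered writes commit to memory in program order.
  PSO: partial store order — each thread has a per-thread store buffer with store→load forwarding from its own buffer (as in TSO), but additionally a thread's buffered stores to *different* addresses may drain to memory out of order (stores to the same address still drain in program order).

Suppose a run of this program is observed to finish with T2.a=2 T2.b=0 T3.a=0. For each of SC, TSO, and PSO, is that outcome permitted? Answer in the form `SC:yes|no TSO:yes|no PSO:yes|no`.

SC:no TSO:yes PSO:yes

outcome vector order: (T2.a,T2.b,T3.a)
[SC] allowed = {(0,0,0), (0,0,2), (0,1,0), (0,1,2), (0,2,0), (0,2,2), (2,0,2), (2,1,0), (2,1,2), (2,2,0), (2,2,2)}
[TSO] allowed = {(0,0,0), (0,0,2), (0,1,0), (0,1,2), (0,2,0), (0,2,2), (2,0,0), (2,0,2), (2,1,0), (2,1,2), (2,2,0), (2,2,2)}
[PSO] allowed = {(0,0,0), (0,0,2), (0,1,0), (0,1,2), (0,2,0), (0,2,2), (2,0,0), (2,0,2), (2,1,0), (2,1,2), (2,2,0), (2,2,2)}
target (2,0,0) ∈ {TSO,PSO}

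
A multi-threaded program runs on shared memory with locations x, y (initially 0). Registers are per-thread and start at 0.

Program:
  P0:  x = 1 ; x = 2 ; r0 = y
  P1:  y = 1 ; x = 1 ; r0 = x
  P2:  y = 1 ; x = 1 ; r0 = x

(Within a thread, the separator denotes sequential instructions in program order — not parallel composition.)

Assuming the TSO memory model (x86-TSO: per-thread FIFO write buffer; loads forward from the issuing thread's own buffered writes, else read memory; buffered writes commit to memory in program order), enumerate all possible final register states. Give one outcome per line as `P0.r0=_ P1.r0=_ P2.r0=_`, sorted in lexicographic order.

P0.r0=0 P1.r0=1 P2.r0=1
P0.r0=0 P1.r0=1 P2.r0=2
P0.r0=0 P1.r0=2 P2.r0=1
P0.r0=0 P1.r0=2 P2.r0=2
P0.r0=1 P1.r0=1 P2.r0=1
P0.r0=1 P1.r0=1 P2.r0=2
P0.r0=1 P1.r0=2 P2.r0=1
P0.r0=1 P1.r0=2 P2.r0=2

outcome vector order: (P0.r0,P1.r0,P2.r0)
|TSO outcomes| = 8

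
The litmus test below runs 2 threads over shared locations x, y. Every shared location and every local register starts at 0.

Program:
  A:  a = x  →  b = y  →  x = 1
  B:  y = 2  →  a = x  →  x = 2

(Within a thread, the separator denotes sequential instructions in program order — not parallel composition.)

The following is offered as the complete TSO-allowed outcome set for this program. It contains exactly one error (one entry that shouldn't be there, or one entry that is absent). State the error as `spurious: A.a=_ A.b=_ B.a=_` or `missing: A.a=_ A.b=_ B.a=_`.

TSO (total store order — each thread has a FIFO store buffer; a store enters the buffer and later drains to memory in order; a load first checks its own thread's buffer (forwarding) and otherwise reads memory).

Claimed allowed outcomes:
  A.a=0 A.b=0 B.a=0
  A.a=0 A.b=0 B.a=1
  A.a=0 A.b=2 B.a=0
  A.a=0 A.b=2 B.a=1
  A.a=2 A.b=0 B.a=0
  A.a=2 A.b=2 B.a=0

spurious: A.a=2 A.b=0 B.a=0

outcome vector order: (A.a,A.b,B.a)
TSO (5): 0/0/0; 0/0/1; 0/2/0; 0/2/1; 2/2/0
claimed∖TSO = {2/0/0}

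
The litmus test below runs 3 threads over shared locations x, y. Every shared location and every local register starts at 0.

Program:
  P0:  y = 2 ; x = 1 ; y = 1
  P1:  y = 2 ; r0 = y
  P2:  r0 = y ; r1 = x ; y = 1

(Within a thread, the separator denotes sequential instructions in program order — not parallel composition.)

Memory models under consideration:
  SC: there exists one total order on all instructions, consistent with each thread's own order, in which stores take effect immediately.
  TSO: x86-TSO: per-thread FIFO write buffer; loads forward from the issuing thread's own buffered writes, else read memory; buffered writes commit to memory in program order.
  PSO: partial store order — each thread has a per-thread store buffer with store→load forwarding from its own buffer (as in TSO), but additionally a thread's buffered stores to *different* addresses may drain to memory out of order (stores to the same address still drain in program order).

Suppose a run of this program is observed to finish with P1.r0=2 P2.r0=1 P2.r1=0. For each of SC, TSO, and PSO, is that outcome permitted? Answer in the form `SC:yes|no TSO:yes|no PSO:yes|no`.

outcome vector order: (P1.r0,P2.r0,P2.r1)
[SC] allowed = {100 101 111 120 121 200 201 211 220 221}
[TSO] allowed = {100 101 111 120 121 200 201 211 220 221}
[PSO] allowed = {100 101 110 111 120 121 200 201 210 211 220 221}
target 210 ∈ {PSO}

SC:no TSO:no PSO:yes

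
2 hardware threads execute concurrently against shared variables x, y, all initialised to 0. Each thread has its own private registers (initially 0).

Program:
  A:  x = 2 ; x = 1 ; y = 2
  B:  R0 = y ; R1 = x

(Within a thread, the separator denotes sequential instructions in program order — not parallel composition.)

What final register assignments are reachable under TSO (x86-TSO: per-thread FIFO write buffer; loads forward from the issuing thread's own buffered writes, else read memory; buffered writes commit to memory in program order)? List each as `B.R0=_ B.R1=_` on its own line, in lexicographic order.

outcome vector order: (B.R0,B.R1)
|TSO outcomes| = 4

B.R0=0 B.R1=0
B.R0=0 B.R1=1
B.R0=0 B.R1=2
B.R0=2 B.R1=1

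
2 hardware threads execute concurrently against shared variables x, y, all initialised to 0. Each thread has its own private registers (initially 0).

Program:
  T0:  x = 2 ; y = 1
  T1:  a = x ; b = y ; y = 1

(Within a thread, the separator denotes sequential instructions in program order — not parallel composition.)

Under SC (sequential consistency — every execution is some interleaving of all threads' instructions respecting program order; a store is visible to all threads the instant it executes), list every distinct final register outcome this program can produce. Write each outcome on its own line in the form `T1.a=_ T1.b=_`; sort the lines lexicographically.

T1.a=0 T1.b=0
T1.a=0 T1.b=1
T1.a=2 T1.b=0
T1.a=2 T1.b=1

outcome vector order: (T1.a,T1.b)
|SC outcomes| = 4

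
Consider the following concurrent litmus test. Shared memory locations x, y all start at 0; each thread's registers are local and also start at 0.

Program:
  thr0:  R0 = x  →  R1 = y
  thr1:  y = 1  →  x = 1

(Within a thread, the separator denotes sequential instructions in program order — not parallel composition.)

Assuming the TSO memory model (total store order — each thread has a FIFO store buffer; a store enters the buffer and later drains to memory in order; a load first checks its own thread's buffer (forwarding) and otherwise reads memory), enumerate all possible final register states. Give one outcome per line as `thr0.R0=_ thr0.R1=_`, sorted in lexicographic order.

outcome vector order: (thr0.R0,thr0.R1)
|TSO outcomes| = 3

thr0.R0=0 thr0.R1=0
thr0.R0=0 thr0.R1=1
thr0.R0=1 thr0.R1=1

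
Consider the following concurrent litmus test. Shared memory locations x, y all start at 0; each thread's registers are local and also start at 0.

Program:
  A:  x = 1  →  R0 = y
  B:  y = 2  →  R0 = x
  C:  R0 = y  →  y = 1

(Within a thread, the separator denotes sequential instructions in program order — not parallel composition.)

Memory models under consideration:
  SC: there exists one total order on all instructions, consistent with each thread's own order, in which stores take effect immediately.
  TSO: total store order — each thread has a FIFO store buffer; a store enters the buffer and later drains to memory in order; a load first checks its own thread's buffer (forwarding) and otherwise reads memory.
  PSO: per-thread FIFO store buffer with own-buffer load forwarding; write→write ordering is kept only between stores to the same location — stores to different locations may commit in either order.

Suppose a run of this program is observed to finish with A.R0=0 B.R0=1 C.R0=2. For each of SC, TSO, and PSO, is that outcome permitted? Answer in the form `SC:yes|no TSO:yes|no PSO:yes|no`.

outcome vector order: (A.R0,B.R0,C.R0)
under SC → 0/1/0, 0/1/2, 1/0/0, 1/0/2, 1/1/0, 1/1/2, 2/0/0, 2/0/2, 2/1/0, 2/1/2
under TSO → 0/0/0, 0/0/2, 0/1/0, 0/1/2, 1/0/0, 1/0/2, 1/1/0, 1/1/2, 2/0/0, 2/0/2, 2/1/0, 2/1/2
under PSO → 0/0/0, 0/0/2, 0/1/0, 0/1/2, 1/0/0, 1/0/2, 1/1/0, 1/1/2, 2/0/0, 2/0/2, 2/1/0, 2/1/2
target 0/1/2 ∈ {SC,TSO,PSO}

SC:yes TSO:yes PSO:yes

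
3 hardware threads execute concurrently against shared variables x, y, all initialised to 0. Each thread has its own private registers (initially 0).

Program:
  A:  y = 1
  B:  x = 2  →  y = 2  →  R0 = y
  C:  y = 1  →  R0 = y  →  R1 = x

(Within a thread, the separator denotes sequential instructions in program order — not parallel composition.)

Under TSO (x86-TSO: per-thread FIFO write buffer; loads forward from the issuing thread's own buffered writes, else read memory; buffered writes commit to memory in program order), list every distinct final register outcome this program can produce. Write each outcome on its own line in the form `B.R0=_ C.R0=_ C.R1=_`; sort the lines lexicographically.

B.R0=1 C.R0=1 C.R1=0
B.R0=1 C.R0=1 C.R1=2
B.R0=1 C.R0=2 C.R1=2
B.R0=2 C.R0=1 C.R1=0
B.R0=2 C.R0=1 C.R1=2
B.R0=2 C.R0=2 C.R1=2

outcome vector order: (B.R0,C.R0,C.R1)
|TSO outcomes| = 6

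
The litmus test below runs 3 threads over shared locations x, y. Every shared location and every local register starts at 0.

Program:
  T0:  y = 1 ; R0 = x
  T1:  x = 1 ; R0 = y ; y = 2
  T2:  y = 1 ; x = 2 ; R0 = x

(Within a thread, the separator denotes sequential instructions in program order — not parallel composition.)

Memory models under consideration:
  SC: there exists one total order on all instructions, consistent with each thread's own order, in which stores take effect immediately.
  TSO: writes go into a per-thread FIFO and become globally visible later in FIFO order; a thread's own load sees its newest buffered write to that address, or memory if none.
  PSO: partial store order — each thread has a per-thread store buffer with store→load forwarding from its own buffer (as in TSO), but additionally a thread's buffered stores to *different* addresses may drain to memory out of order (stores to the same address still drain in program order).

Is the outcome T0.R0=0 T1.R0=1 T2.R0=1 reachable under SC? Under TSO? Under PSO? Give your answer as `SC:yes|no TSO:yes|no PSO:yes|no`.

outcome vector order: (T0.R0,T1.R0,T2.R0)
SC (8): <0 1 1>, <0 1 2>, <1 0 2>, <1 1 1>, <1 1 2>, <2 0 2>, <2 1 1>, <2 1 2>
TSO (12): <0 0 1>, <0 0 2>, <0 1 1>, <0 1 2>, <1 0 1>, <1 0 2>, <1 1 1>, <1 1 2>, <2 0 1>, <2 0 2>, <2 1 1>, <2 1 2>
PSO (12): <0 0 1>, <0 0 2>, <0 1 1>, <0 1 2>, <1 0 1>, <1 0 2>, <1 1 1>, <1 1 2>, <2 0 1>, <2 0 2>, <2 1 1>, <2 1 2>
target <0 1 1> ∈ {SC,TSO,PSO}

SC:yes TSO:yes PSO:yes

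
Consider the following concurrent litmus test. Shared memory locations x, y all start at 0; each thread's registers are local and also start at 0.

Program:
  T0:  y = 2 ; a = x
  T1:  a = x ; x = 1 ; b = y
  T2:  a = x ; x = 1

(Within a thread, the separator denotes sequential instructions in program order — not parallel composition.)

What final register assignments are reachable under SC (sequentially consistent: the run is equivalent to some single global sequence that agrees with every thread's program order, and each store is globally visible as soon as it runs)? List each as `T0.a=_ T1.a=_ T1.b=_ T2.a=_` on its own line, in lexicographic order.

T0.a=0 T1.a=0 T1.b=2 T2.a=0
T0.a=0 T1.a=0 T1.b=2 T2.a=1
T0.a=0 T1.a=1 T1.b=2 T2.a=0
T0.a=1 T1.a=0 T1.b=0 T2.a=0
T0.a=1 T1.a=0 T1.b=0 T2.a=1
T0.a=1 T1.a=0 T1.b=2 T2.a=0
T0.a=1 T1.a=0 T1.b=2 T2.a=1
T0.a=1 T1.a=1 T1.b=0 T2.a=0
T0.a=1 T1.a=1 T1.b=2 T2.a=0

outcome vector order: (T0.a,T1.a,T1.b,T2.a)
|SC outcomes| = 9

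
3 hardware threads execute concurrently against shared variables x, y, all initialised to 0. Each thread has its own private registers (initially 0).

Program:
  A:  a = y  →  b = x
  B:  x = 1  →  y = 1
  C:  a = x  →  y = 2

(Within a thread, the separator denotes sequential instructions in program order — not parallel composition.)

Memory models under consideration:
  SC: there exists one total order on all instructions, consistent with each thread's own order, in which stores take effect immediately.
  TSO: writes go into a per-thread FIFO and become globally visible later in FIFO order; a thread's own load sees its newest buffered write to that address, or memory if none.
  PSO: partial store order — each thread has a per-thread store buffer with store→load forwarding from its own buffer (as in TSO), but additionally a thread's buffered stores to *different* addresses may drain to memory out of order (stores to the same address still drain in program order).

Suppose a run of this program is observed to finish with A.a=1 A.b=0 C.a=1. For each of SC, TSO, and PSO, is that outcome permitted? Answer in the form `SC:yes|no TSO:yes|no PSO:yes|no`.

SC:no TSO:no PSO:yes

outcome vector order: (A.a,A.b,C.a)
SC: 9 outcomes — {000, 001, 010, 011, 110, 111, 200, 210, 211}
TSO: 9 outcomes — {000, 001, 010, 011, 110, 111, 200, 210, 211}
PSO: 11 outcomes — {000, 001, 010, 011, 100, 101, 110, 111, 200, 210, 211}
target 101 ∈ {PSO}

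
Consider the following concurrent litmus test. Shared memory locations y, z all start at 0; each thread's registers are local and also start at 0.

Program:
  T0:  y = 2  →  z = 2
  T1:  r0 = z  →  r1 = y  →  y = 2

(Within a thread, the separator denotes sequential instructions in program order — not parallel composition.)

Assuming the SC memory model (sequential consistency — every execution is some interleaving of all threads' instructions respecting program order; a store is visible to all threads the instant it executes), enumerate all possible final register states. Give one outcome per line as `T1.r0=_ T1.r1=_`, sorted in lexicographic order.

T1.r0=0 T1.r1=0
T1.r0=0 T1.r1=2
T1.r0=2 T1.r1=2

outcome vector order: (T1.r0,T1.r1)
|SC outcomes| = 3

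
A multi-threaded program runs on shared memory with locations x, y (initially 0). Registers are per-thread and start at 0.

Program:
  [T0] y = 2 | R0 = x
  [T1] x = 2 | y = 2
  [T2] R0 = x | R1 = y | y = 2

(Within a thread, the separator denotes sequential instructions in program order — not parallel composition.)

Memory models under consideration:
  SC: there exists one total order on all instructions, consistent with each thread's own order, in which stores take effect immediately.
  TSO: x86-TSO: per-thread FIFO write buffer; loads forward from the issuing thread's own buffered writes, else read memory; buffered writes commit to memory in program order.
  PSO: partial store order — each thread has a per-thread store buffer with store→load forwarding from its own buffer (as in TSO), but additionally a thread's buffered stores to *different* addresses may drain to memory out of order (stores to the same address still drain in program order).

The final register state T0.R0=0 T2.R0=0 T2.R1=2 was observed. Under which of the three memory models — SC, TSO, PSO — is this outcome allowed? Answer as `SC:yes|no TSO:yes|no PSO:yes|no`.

SC:yes TSO:yes PSO:yes

outcome vector order: (T0.R0,T2.R0,T2.R1)
under SC → <0 0 0> <0 0 2> <0 2 2> <2 0 0> <2 0 2> <2 2 0> <2 2 2>
under TSO → <0 0 0> <0 0 2> <0 2 0> <0 2 2> <2 0 0> <2 0 2> <2 2 0> <2 2 2>
under PSO → <0 0 0> <0 0 2> <0 2 0> <0 2 2> <2 0 0> <2 0 2> <2 2 0> <2 2 2>
target <0 0 2> ∈ {SC,TSO,PSO}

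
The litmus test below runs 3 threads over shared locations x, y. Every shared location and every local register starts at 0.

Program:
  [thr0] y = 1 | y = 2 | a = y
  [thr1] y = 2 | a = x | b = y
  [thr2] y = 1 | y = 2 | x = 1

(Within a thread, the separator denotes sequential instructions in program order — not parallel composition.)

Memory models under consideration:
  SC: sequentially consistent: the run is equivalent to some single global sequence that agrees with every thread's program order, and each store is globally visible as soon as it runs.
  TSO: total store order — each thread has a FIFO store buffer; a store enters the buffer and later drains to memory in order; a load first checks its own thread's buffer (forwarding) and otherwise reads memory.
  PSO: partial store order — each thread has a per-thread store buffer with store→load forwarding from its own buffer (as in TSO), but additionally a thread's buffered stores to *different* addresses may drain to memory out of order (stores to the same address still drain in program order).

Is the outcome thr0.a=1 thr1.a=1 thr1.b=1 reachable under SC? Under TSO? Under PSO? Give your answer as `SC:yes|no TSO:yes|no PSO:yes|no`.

SC:no TSO:no PSO:yes

outcome vector order: (thr0.a,thr1.a,thr1.b)
under SC → <1 0 1>; <1 0 2>; <1 1 2>; <2 0 1>; <2 0 2>; <2 1 1>; <2 1 2>
under TSO → <1 0 1>; <1 0 2>; <1 1 2>; <2 0 1>; <2 0 2>; <2 1 1>; <2 1 2>
under PSO → <1 0 1>; <1 0 2>; <1 1 1>; <1 1 2>; <2 0 1>; <2 0 2>; <2 1 1>; <2 1 2>
target <1 1 1> ∈ {PSO}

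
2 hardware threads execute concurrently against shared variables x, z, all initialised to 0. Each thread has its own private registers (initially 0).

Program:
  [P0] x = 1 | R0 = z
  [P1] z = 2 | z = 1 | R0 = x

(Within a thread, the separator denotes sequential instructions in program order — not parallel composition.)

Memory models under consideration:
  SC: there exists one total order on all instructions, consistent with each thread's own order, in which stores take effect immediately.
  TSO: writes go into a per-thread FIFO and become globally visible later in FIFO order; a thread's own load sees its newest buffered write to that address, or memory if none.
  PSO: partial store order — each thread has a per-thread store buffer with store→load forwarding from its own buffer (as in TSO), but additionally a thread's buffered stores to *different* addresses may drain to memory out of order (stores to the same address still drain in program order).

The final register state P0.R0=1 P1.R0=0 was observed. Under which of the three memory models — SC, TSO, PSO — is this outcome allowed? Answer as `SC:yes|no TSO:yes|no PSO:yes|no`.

SC:yes TSO:yes PSO:yes

outcome vector order: (P0.R0,P1.R0)
SC (4): (0,1), (1,0), (1,1), (2,1)
TSO (6): (0,0), (0,1), (1,0), (1,1), (2,0), (2,1)
PSO (6): (0,0), (0,1), (1,0), (1,1), (2,0), (2,1)
target (1,0) ∈ {SC,TSO,PSO}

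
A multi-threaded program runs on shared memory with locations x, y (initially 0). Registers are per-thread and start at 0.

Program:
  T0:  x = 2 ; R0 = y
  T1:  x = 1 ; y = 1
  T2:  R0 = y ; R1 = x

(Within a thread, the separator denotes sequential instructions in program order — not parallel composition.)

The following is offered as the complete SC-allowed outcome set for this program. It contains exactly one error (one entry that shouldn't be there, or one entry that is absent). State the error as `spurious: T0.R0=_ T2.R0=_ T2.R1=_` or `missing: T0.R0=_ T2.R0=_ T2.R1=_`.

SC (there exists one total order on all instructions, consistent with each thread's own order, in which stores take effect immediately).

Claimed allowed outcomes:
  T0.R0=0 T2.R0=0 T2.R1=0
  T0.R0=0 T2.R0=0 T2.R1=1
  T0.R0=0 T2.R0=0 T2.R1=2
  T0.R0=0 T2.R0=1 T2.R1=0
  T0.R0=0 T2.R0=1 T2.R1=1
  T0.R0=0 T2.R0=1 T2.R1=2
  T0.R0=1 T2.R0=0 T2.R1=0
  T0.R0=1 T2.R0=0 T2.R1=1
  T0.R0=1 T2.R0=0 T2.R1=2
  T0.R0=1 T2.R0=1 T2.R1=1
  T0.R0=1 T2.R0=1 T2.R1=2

outcome vector order: (T0.R0,T2.R0,T2.R1)
under SC → 000, 001, 002, 011, 012, 100, 101, 102, 111, 112
claimed∖SC = {010}

spurious: T0.R0=0 T2.R0=1 T2.R1=0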